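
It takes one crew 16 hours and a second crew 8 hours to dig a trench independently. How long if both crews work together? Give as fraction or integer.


Rate of A = 1/16 job per hour
Rate of B = 1/8 job per hour
Combined rate = 1/16 + 1/8
Find common denominator: (8 + 16)/(16*8) = 24/128
Combined rate = 3/16 job per hour
Time together = 1 / (3/16) = 16/3 hours

16/3


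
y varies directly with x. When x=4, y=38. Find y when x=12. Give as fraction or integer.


Direct proportion: y = kx
Find k: k = 38/4 = 19/2
Compute y at x=12: y = 19/2 * 12
y = 114

114


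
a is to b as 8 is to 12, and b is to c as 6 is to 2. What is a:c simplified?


Given a:b = 8:12 and b:c = 6:2
Make b consistent. Multiply first ratio by 6: a:b = 48:72
Multiply second ratio by 12: b:c = 72:24
Now b = 72 in both, so a:b:c = 48:72:24
Therefore a:c = 48:24
Simplify by GCD: a:c = 2:1

2:1


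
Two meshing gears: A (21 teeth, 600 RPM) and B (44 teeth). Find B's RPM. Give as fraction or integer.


Gear ratio: teeth_A * RPM_A = teeth_B * RPM_B
21 * 600 = 44 * RPM_B
12600 = 44 * RPM_B
RPM_B = 12600 / 44
RPM_B = 3150/11

3150/11


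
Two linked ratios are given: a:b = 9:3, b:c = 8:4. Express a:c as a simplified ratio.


Given a:b = 9:3 and b:c = 8:4
Make b consistent. Multiply first ratio by 8: a:b = 72:24
Multiply second ratio by 3: b:c = 24:12
Now b = 24 in both, so a:b:c = 72:24:12
Therefore a:c = 72:12
Simplify by GCD: a:c = 6:1

6:1


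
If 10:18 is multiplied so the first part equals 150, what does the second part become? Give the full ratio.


Original ratio: 10:18
First term target: 150
Scale factor = 150 / 10 = 15
Multiply second term: 18 * 15 = 270
Equivalent ratio = 150:270

150:270


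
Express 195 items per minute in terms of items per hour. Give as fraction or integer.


Converting from per minute to per hour
Rate = 195 items per minute
Multiply by 60: 195 * 60
= 11700 items per hour

11700


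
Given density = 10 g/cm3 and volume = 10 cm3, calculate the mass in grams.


Using mass = density * volume
Density = 10 g/cm3
Volume = 10 cm3
Mass = 10 * 10
= 100 g

100


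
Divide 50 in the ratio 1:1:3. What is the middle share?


Ratio = 1:1:3
Total parts = 1 + 1 + 3 = 5
Value per part = 50 / 5 = 10
First share = 1 * 10 = 10
Middle share = 1 * 10 = 10
Third share = 3 * 10 = 30

10


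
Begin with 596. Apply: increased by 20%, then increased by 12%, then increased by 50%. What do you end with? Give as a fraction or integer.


Start: 596
Step 1: increase by 20% => multiply by 120/100
  596 * 120/100 = 3576/5
Step 2: increase by 12% => multiply by 112/100
  3576/5 * 112/100 = 100128/125
Step 3: increase by 50% => multiply by 150/100
  100128/125 * 150/100 = 150192/125
Final value = 150192/125

150192/125


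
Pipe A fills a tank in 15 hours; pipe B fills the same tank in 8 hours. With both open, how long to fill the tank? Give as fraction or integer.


Rate of A = 1/15 job per hour
Rate of B = 1/8 job per hour
Combined rate = 1/15 + 1/8
Find common denominator: (8 + 15)/(15*8) = 23/120
Combined rate = 23/120 job per hour
Time together = 1 / (23/120) = 120/23 hours

120/23


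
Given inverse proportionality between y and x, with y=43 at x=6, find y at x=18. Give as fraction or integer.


Inverse proportion: y = k/x
Find k: k = 6 * 43 = 258
Compute y at x=18: y = 258/18
y = 43/3

43/3


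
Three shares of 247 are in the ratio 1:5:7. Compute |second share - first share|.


Total parts = 1 + 5 + 7 = 13
Value per part = 247 / 13 = 19
Shares: 1*19=19, 5*19=95, 7*19=133
Second share = 95, first share = 19
Difference = |95 - 19| = 76

76


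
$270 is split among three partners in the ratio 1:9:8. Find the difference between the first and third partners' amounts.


Total parts = 1 + 9 + 8 = 18
Value per part = 270 / 18 = 15
Shares: 1*15=15, 9*15=135, 8*15=120
First share = 15, third share = 120
Difference = |15 - 120| = 105

105


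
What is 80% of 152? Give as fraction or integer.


Compute 80% of 152
Convert percentage: 80% = 80/100
Multiply: 152 * 80/100
= 12160/100
= 608/5

608/5


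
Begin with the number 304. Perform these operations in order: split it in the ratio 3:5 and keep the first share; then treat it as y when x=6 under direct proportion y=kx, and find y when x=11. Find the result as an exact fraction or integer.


Start with 304.
Step 1: Split 3:5, first share = 304 * 3/8 = 114
Step 2: Direct prop: k = (114)/6; new y = k*11 = 114*11/6 = 209
Final result = 209

209


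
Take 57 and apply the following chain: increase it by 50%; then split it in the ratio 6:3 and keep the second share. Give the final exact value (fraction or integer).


Start with 57.
Step 1: Increase by 50%: 57 * 150/100 = 171/2
Step 2: Split 6:3, second share = 171/2 * 3/9 = 57/2
Final result = 57/2

57/2


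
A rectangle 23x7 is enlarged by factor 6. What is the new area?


Original dimensions: 23 x 7
Enlargement factor = 6
New width = 23 * 6 = 138
New height = 7 * 6 = 42
New area = 138 * 42 = 5796

5796


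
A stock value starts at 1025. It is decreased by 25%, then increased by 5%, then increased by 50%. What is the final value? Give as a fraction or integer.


Start: 1025
Step 1: decrease by 25% => multiply by 75/100
  1025 * 75/100 = 3075/4
Step 2: increase by 5% => multiply by 105/100
  3075/4 * 105/100 = 12915/16
Step 3: increase by 50% => multiply by 150/100
  12915/16 * 150/100 = 38745/32
Final value = 38745/32

38745/32


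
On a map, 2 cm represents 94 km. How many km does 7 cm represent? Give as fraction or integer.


Map scale: 2 cm = 94 km
Measured distance on map = 7 cm
Set up proportion: 7 * 94 / 2
= 658 / 2
= 329 km

329


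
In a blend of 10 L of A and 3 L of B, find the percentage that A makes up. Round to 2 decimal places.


Volume of A = 10 L
Volume of B = 3 L
Total volume = 10 + 3 = 13 L
Percentage of A = (10/13) * 100
= 76.92%

76.92


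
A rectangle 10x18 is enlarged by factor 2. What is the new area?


Original dimensions: 10 x 18
Enlargement factor = 2
New width = 10 * 2 = 20
New height = 18 * 2 = 36
New area = 20 * 36 = 720

720


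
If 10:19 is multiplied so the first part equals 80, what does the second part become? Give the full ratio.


Original ratio: 10:19
First term target: 80
Scale factor = 80 / 10 = 8
Multiply second term: 19 * 8 = 152
Equivalent ratio = 80:152

80:152


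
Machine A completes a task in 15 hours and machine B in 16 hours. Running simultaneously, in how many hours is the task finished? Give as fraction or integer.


Rate of A = 1/15 job per hour
Rate of B = 1/16 job per hour
Combined rate = 1/15 + 1/16
Find common denominator: (16 + 15)/(15*16) = 31/240
Combined rate = 31/240 job per hour
Time together = 1 / (31/240) = 240/31 hours

240/31


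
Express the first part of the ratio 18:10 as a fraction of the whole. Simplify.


Total parts = 18 + 10 = 28
First part fraction = 18/28
Simplify: 18/28 = 9/14

9/14


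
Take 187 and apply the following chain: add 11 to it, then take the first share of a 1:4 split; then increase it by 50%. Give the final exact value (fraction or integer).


Start with 187.
Step 1: Add 11: 187+11=198; split 1:4 first = 198*1/5 = 198/5
Step 2: Increase by 50%: 198/5 * 150/100 = 297/5
Final result = 297/5

297/5


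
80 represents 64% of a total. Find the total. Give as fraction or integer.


Given: 80 is 64% of the whole
Set up: 80 = 64/100 * whole
whole = 80 * 100 / 64
whole = 8000 / 64
whole = 125

125


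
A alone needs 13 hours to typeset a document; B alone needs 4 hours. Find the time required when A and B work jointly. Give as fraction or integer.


Rate of A = 1/13 job per hour
Rate of B = 1/4 job per hour
Combined rate = 1/13 + 1/4
Find common denominator: (4 + 13)/(13*4) = 17/52
Combined rate = 17/52 job per hour
Time together = 1 / (17/52) = 52/17 hours

52/17


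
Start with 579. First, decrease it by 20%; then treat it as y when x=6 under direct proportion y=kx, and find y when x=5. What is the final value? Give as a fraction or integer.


Start with 579.
Step 1: Decrease by 20%: 579 * 80/100 = 2316/5
Step 2: Direct prop: k = (2316/5)/6; new y = k*5 = 2316/5*5/6 = 386
Final result = 386

386


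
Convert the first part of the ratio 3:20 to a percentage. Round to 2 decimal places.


Total parts = 3 + 20 = 23
First part fraction = 3/23
Percentage = (3/23) * 100
= 0.130435 * 100
= 13.04%

13.04


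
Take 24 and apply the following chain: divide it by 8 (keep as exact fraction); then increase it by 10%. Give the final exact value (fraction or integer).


Start with 24.
Step 1: Divide by 8: 24 / 8 = 3
Step 2: Increase by 10%: 3 * 110/100 = 33/10
Final result = 33/10

33/10


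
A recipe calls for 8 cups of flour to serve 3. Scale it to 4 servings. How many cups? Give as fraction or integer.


Original: 8 cups for 3 servings
Target servings = 4
Scaling factor = 4/3
New amount = 8 * 4/3
= 32/3
= 32/3 cups

32/3


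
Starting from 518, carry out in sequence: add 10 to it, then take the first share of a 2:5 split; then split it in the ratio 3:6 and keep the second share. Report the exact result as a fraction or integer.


Start with 518.
Step 1: Add 10: 518+10=528; split 2:5 first = 528*2/7 = 1056/7
Step 2: Split 3:6, second share = 1056/7 * 6/9 = 704/7
Final result = 704/7

704/7


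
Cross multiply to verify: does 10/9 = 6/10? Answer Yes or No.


Cross multiply to check 10/9 = 6/10
Left cross product: 10 * 10 = 100
Right cross product: 9 * 6 = 54
100 != 54
Not equal, so proportions differ => No

No


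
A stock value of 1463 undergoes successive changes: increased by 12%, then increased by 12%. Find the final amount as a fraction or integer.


Start: 1463
Step 1: increase by 12% => multiply by 112/100
  1463 * 112/100 = 40964/25
Step 2: increase by 12% => multiply by 112/100
  40964/25 * 112/100 = 1146992/625
Final value = 1146992/625

1146992/625


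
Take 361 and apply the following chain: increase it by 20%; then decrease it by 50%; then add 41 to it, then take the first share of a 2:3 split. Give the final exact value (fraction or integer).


Start with 361.
Step 1: Increase by 20%: 361 * 120/100 = 2166/5
Step 2: Decrease by 50%: 2166/5 * 50/100 = 1083/5
Step 3: Add 41: 1083/5+41=1288/5; split 2:3 first = 1288/5*2/5 = 2576/25
Final result = 2576/25

2576/25


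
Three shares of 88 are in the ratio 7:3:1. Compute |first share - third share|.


Total parts = 7 + 3 + 1 = 11
Value per part = 88 / 11 = 8
Shares: 7*8=56, 3*8=24, 1*8=8
First share = 56, third share = 8
Difference = |56 - 8| = 48

48


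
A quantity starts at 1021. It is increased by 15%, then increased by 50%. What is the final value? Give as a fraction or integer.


Start: 1021
Step 1: increase by 15% => multiply by 115/100
  1021 * 115/100 = 23483/20
Step 2: increase by 50% => multiply by 150/100
  23483/20 * 150/100 = 70449/40
Final value = 70449/40

70449/40


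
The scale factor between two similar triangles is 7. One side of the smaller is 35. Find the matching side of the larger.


Similar triangles have proportional sides
Scale factor = 7
Smaller side = 35
Corresponding larger side = 35 * 7
= 245

245


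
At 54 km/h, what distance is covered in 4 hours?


Using distance = speed * time
Speed = 54 km/h
Time = 4 hours
Distance = 54 * 4
= 216 km

216


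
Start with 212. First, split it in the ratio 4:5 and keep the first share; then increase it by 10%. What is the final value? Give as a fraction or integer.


Start with 212.
Step 1: Split 4:5, first share = 212 * 4/9 = 848/9
Step 2: Increase by 10%: 848/9 * 110/100 = 4664/45
Final result = 4664/45

4664/45


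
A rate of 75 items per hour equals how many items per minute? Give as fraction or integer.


Converting from per hour to per minute
Rate = 75 items per hour
Divide by 60: 75/60
= 5/4 items per minute

5/4


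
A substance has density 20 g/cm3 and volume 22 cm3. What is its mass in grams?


Using mass = density * volume
Density = 20 g/cm3
Volume = 22 cm3
Mass = 20 * 22
= 440 g

440


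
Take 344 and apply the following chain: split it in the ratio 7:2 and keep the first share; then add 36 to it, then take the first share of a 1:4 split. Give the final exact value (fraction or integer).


Start with 344.
Step 1: Split 7:2, first share = 344 * 7/9 = 2408/9
Step 2: Add 36: 2408/9+36=2732/9; split 1:4 first = 2732/9*1/5 = 2732/45
Final result = 2732/45

2732/45


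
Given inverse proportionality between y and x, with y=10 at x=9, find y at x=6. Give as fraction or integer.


Inverse proportion: y = k/x
Find k: k = 9 * 10 = 90
Compute y at x=6: y = 90/6
y = 15

15


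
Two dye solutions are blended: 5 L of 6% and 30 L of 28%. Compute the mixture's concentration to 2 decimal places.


Solute in mixture 1 = 6% of 5 L = 5*6/100 = 3/10 L
Solute in mixture 2 = 28% of 30 L = 30*28/100 = 42/5 L
Total solute = 3/10 + 42/5 = 87/10 L
Total volume = 5 + 30 = 35 L
Final concentration = 87/10/35 * 100 = 24.86%

24.86


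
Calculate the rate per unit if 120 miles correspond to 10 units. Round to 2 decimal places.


Total miles = 120
Number of units = 10
Unit rate = 120 / 10
= 12 miles per unit

12


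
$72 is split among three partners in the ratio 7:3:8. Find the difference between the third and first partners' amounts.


Total parts = 7 + 3 + 8 = 18
Value per part = 72 / 18 = 4
Shares: 7*4=28, 3*4=12, 8*4=32
Third share = 32, first share = 28
Difference = |32 - 28| = 4

4


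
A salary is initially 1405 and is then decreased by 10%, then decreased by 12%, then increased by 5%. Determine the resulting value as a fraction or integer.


Start: 1405
Step 1: decrease by 10% => multiply by 90/100
  1405 * 90/100 = 2529/2
Step 2: decrease by 12% => multiply by 88/100
  2529/2 * 88/100 = 27819/25
Step 3: increase by 5% => multiply by 105/100
  27819/25 * 105/100 = 584199/500
Final value = 584199/500

584199/500


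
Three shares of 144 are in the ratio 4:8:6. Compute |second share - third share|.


Total parts = 4 + 8 + 6 = 18
Value per part = 144 / 18 = 8
Shares: 4*8=32, 8*8=64, 6*8=48
Second share = 64, third share = 48
Difference = |64 - 48| = 16

16


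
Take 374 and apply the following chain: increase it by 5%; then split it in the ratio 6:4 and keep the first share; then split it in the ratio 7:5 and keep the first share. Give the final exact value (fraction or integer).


Start with 374.
Step 1: Increase by 5%: 374 * 105/100 = 3927/10
Step 2: Split 6:4, first share = 3927/10 * 6/10 = 11781/50
Step 3: Split 7:5, first share = 11781/50 * 7/12 = 27489/200
Final result = 27489/200

27489/200


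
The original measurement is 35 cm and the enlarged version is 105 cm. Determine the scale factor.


Original length = 35 cm
Scaled length = 105 cm
Scale factor = 105 / 35
= 3

3


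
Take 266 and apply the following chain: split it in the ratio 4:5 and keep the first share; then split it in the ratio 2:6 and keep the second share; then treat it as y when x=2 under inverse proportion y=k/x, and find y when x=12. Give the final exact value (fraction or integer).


Start with 266.
Step 1: Split 4:5, first share = 266 * 4/9 = 1064/9
Step 2: Split 2:6, second share = 1064/9 * 6/8 = 266/3
Step 3: Inverse prop: k = (266/3)*2; new y = k/12 = 266/3*2/12 = 133/9
Final result = 133/9

133/9


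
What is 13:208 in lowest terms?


Find GCD(13, 208)
GCD = 13
Divide both by 13: 13/13 = 1, 208/13 = 16
Simplified ratio = 1:16

1:16


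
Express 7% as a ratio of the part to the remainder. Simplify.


Part = 7%, Remainder = 93%
Ratio = 7:93
GCD(7, 93) = 1
Simplify: 7:93 = 7:93

7:93


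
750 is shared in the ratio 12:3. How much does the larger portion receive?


Total parts = 12 + 3 = 15
Value per part = 750 / 15 = 50
First share = 12 * 50 = 600
Second share = 3 * 50 = 150
Larger share = 600

600


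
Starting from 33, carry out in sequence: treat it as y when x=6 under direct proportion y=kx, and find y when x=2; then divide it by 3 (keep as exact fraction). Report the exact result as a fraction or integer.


Start with 33.
Step 1: Direct prop: k = (33)/6; new y = k*2 = 33*2/6 = 11
Step 2: Divide by 3: 11 / 3 = 11/3
Final result = 11/3

11/3


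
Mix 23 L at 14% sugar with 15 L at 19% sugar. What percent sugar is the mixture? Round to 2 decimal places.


Solute in mixture 1 = 14% of 23 L = 23*14/100 = 161/50 L
Solute in mixture 2 = 19% of 15 L = 15*19/100 = 57/20 L
Total solute = 161/50 + 57/20 = 607/100 L
Total volume = 23 + 15 = 38 L
Final concentration = 607/100/38 * 100 = 15.97%

15.97


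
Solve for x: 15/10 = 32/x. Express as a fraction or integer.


Setting up: 15/10 = 32/x
Cross multiply: 15 * x = 10 * 32
15x = 320
x = 320/15
x = 64/3

64/3


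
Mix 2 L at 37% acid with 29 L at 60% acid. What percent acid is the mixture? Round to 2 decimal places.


Solute in mixture 1 = 37% of 2 L = 2*37/100 = 37/50 L
Solute in mixture 2 = 60% of 29 L = 29*60/100 = 87/5 L
Total solute = 37/50 + 87/5 = 907/50 L
Total volume = 2 + 29 = 31 L
Final concentration = 907/50/31 * 100 = 58.52%

58.52


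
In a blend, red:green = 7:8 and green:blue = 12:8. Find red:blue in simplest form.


Given a:b = 7:8 and b:c = 12:8
Make b consistent. Multiply first ratio by 12: a:b = 84:96
Multiply second ratio by 8: b:c = 96:64
Now b = 96 in both, so a:b:c = 84:96:64
Therefore a:c = 84:64
Simplify by GCD: a:c = 21:16

21:16


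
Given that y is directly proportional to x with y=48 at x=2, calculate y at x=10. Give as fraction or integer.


Direct proportion: y = kx
Find k: k = 48/2 = 24
Compute y at x=10: y = 24 * 10
y = 240

240


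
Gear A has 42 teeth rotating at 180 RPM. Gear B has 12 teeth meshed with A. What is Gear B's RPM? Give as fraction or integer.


Gear ratio: teeth_A * RPM_A = teeth_B * RPM_B
42 * 180 = 12 * RPM_B
7560 = 12 * RPM_B
RPM_B = 7560 / 12
RPM_B = 630

630


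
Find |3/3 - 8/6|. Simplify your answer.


Simplify: 3/3 = 1 and 8/6 = 4/3
Find common denominator: LCD = 3
Convert: 3/3 and 4/3
Difference = |3 - 4|/3 = 1/3
Simplified = 1/3

1/3


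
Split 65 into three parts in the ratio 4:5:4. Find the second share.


Ratio = 4:5:4
Total parts = 4 + 5 + 4 = 13
Value per part = 65 / 13 = 5
First share = 4 * 5 = 20
Middle share = 5 * 5 = 25
Third share = 4 * 5 = 20

25


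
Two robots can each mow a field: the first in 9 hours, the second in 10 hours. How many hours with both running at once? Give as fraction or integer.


Rate of A = 1/9 job per hour
Rate of B = 1/10 job per hour
Combined rate = 1/9 + 1/10
Find common denominator: (10 + 9)/(9*10) = 19/90
Combined rate = 19/90 job per hour
Time together = 1 / (19/90) = 90/19 hours

90/19


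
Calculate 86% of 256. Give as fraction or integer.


Compute 86% of 256
Convert percentage: 86% = 86/100
Multiply: 256 * 86/100
= 22016/100
= 5504/25

5504/25


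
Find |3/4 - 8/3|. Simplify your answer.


Simplify: 3/4 = 3/4 and 8/3 = 8/3
Find common denominator: LCD = 12
Convert: 9/12 and 32/12
Difference = |9 - 32|/12 = 23/12
Simplified = 23/12

23/12


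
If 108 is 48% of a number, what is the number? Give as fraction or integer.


Given: 108 is 48% of the whole
Set up: 108 = 48/100 * whole
whole = 108 * 100 / 48
whole = 10800 / 48
whole = 225

225


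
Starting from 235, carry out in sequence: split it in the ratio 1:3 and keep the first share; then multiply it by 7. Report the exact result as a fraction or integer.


Start with 235.
Step 1: Split 1:3, first share = 235 * 1/4 = 235/4
Step 2: Multiply by 7: 235/4 * 7 = 1645/4
Final result = 1645/4

1645/4


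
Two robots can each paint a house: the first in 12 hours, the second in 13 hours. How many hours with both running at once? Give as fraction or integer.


Rate of A = 1/12 job per hour
Rate of B = 1/13 job per hour
Combined rate = 1/12 + 1/13
Find common denominator: (13 + 12)/(12*13) = 25/156
Combined rate = 25/156 job per hour
Time together = 1 / (25/156) = 156/25 hours

156/25


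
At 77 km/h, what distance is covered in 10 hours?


Using distance = speed * time
Speed = 77 km/h
Time = 10 hours
Distance = 77 * 10
= 770 km

770


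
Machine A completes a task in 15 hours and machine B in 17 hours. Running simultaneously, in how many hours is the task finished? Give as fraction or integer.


Rate of A = 1/15 job per hour
Rate of B = 1/17 job per hour
Combined rate = 1/15 + 1/17
Find common denominator: (17 + 15)/(15*17) = 32/255
Combined rate = 32/255 job per hour
Time together = 1 / (32/255) = 255/32 hours

255/32


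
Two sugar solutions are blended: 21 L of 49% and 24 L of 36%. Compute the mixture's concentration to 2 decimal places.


Solute in mixture 1 = 49% of 21 L = 21*49/100 = 1029/100 L
Solute in mixture 2 = 36% of 24 L = 24*36/100 = 216/25 L
Total solute = 1029/100 + 216/25 = 1893/100 L
Total volume = 21 + 24 = 45 L
Final concentration = 1893/100/45 * 100 = 42.07%

42.07


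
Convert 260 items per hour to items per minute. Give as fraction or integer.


Converting from per hour to per minute
Rate = 260 items per hour
Divide by 60: 260/60
= 13/3 items per minute

13/3


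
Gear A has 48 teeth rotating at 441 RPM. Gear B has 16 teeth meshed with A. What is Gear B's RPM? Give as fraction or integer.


Gear ratio: teeth_A * RPM_A = teeth_B * RPM_B
48 * 441 = 16 * RPM_B
21168 = 16 * RPM_B
RPM_B = 21168 / 16
RPM_B = 1323

1323


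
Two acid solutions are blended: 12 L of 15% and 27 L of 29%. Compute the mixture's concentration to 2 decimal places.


Solute in mixture 1 = 15% of 12 L = 12*15/100 = 9/5 L
Solute in mixture 2 = 29% of 27 L = 27*29/100 = 783/100 L
Total solute = 9/5 + 783/100 = 963/100 L
Total volume = 12 + 27 = 39 L
Final concentration = 963/100/39 * 100 = 24.69%

24.69


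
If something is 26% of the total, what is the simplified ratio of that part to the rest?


Part = 26%, Remainder = 74%
Ratio = 26:74
GCD(26, 74) = 2
Simplify: 13:37 = 13:37

13:37


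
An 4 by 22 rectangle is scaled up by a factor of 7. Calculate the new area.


Original dimensions: 4 x 22
Enlargement factor = 7
New width = 4 * 7 = 28
New height = 22 * 7 = 154
New area = 28 * 154 = 4312

4312


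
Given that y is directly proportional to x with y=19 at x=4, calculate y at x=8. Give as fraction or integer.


Direct proportion: y = kx
Find k: k = 19/4 = 19/4
Compute y at x=8: y = 19/4 * 8
y = 38

38


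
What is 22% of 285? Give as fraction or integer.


Compute 22% of 285
Convert percentage: 22% = 22/100
Multiply: 285 * 22/100
= 6270/100
= 627/10

627/10


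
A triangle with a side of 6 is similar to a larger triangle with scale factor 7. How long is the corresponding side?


Similar triangles have proportional sides
Scale factor = 7
Smaller side = 6
Corresponding larger side = 6 * 7
= 42

42


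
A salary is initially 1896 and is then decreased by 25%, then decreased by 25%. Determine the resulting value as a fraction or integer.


Start: 1896
Step 1: decrease by 25% => multiply by 75/100
  1896 * 75/100 = 1422
Step 2: decrease by 25% => multiply by 75/100
  1422 * 75/100 = 2133/2
Final value = 2133/2

2133/2


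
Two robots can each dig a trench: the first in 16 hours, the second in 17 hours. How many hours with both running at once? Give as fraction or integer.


Rate of A = 1/16 job per hour
Rate of B = 1/17 job per hour
Combined rate = 1/16 + 1/17
Find common denominator: (17 + 16)/(16*17) = 33/272
Combined rate = 33/272 job per hour
Time together = 1 / (33/272) = 272/33 hours

272/33


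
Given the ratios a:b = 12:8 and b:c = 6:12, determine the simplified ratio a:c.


Given a:b = 12:8 and b:c = 6:12
Make b consistent. Multiply first ratio by 6: a:b = 72:48
Multiply second ratio by 8: b:c = 48:96
Now b = 48 in both, so a:b:c = 72:48:96
Therefore a:c = 72:96
Simplify by GCD: a:c = 3:4

3:4


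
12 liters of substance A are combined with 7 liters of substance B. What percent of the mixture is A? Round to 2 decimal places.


Volume of A = 12 L
Volume of B = 7 L
Total volume = 12 + 7 = 19 L
Percentage of A = (12/19) * 100
= 63.16%

63.16


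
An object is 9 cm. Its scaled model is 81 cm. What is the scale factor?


Original length = 9 cm
Scaled length = 81 cm
Scale factor = 81 / 9
= 9

9


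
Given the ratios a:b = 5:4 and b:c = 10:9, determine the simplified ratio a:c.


Given a:b = 5:4 and b:c = 10:9
Make b consistent. Multiply first ratio by 10: a:b = 50:40
Multiply second ratio by 4: b:c = 40:36
Now b = 40 in both, so a:b:c = 50:40:36
Therefore a:c = 50:36
Simplify by GCD: a:c = 25:18

25:18


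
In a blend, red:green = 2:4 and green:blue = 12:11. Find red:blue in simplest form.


Given a:b = 2:4 and b:c = 12:11
Make b consistent. Multiply first ratio by 12: a:b = 24:48
Multiply second ratio by 4: b:c = 48:44
Now b = 48 in both, so a:b:c = 24:48:44
Therefore a:c = 24:44
Simplify by GCD: a:c = 6:11

6:11


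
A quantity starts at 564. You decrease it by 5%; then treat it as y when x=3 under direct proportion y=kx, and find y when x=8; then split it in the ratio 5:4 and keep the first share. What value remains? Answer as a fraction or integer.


Start with 564.
Step 1: Decrease by 5%: 564 * 95/100 = 2679/5
Step 2: Direct prop: k = (2679/5)/3; new y = k*8 = 2679/5*8/3 = 7144/5
Step 3: Split 5:4, first share = 7144/5 * 5/9 = 7144/9
Final result = 7144/9

7144/9


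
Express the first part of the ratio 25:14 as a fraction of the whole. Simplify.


Total parts = 25 + 14 = 39
First part fraction = 25/39
Simplify: 25/39 = 25/39

25/39


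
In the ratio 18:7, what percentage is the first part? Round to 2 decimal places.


Total parts = 18 + 7 = 25
First part fraction = 18/25
Percentage = (18/25) * 100
= 0.72 * 100
= 72.00%

72.00


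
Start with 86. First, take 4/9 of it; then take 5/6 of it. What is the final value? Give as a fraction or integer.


Start with 86.
Step 1: Take 4/9: 86 * 4/9 = 344/9
Step 2: Take 5/6: 344/9 * 5/6 = 860/27
Final result = 860/27

860/27


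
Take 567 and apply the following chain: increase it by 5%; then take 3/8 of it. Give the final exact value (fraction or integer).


Start with 567.
Step 1: Increase by 5%: 567 * 105/100 = 11907/20
Step 2: Take 3/8: 11907/20 * 3/8 = 35721/160
Final result = 35721/160

35721/160


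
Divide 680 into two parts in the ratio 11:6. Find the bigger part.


Total parts = 11 + 6 = 17
Value per part = 680 / 17 = 40
First share = 11 * 40 = 440
Second share = 6 * 40 = 240
Larger share = 440

440


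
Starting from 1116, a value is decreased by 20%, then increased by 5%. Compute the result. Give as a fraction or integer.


Start: 1116
Step 1: decrease by 20% => multiply by 80/100
  1116 * 80/100 = 4464/5
Step 2: increase by 5% => multiply by 105/100
  4464/5 * 105/100 = 23436/25
Final value = 23436/25

23436/25


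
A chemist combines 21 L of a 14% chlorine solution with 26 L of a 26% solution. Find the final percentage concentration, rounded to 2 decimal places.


Solute in mixture 1 = 14% of 21 L = 21*14/100 = 147/50 L
Solute in mixture 2 = 26% of 26 L = 26*26/100 = 169/25 L
Total solute = 147/50 + 169/25 = 97/10 L
Total volume = 21 + 26 = 47 L
Final concentration = 97/10/47 * 100 = 20.64%

20.64


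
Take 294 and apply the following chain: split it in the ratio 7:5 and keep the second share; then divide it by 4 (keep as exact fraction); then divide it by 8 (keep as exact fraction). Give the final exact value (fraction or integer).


Start with 294.
Step 1: Split 7:5, second share = 294 * 5/12 = 245/2
Step 2: Divide by 4: 245/2 / 4 = 245/8
Step 3: Divide by 8: 245/8 / 8 = 245/64
Final result = 245/64

245/64


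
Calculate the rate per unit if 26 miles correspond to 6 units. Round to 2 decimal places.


Total miles = 26
Number of units = 6
Unit rate = 26 / 6
= 4.33 miles per unit

4.33


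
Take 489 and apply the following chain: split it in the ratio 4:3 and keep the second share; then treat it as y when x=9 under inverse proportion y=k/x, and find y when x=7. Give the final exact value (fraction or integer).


Start with 489.
Step 1: Split 4:3, second share = 489 * 3/7 = 1467/7
Step 2: Inverse prop: k = (1467/7)*9; new y = k/7 = 1467/7*9/7 = 13203/49
Final result = 13203/49

13203/49


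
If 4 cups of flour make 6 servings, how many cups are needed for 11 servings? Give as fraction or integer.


Original: 4 cups for 6 servings
Target servings = 11
Scaling factor = 11/6
New amount = 4 * 11/6
= 44/6
= 22/3 cups

22/3


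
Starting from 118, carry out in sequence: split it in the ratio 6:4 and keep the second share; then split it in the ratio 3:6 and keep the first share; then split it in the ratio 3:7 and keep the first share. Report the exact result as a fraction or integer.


Start with 118.
Step 1: Split 6:4, second share = 118 * 4/10 = 236/5
Step 2: Split 3:6, first share = 236/5 * 3/9 = 236/15
Step 3: Split 3:7, first share = 236/15 * 3/10 = 118/25
Final result = 118/25

118/25


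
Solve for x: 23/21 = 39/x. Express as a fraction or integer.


Setting up: 23/21 = 39/x
Cross multiply: 23 * x = 21 * 39
23x = 819
x = 819/23
x = 819/23

819/23


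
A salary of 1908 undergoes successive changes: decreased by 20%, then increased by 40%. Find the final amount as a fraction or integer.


Start: 1908
Step 1: decrease by 20% => multiply by 80/100
  1908 * 80/100 = 7632/5
Step 2: increase by 40% => multiply by 140/100
  7632/5 * 140/100 = 53424/25
Final value = 53424/25

53424/25


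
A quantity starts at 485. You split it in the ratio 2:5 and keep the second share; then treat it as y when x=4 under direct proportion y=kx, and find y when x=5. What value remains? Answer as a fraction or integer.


Start with 485.
Step 1: Split 2:5, second share = 485 * 5/7 = 2425/7
Step 2: Direct prop: k = (2425/7)/4; new y = k*5 = 2425/7*5/4 = 12125/28
Final result = 12125/28

12125/28


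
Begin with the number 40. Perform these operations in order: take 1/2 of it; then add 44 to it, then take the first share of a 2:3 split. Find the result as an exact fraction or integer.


Start with 40.
Step 1: Take 1/2: 40 * 1/2 = 20
Step 2: Add 44: 20+44=64; split 2:3 first = 64*2/5 = 128/5
Final result = 128/5

128/5


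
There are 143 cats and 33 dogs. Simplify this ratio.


Find GCD(143, 33)
GCD = 11
Divide both by 11: 143/11 = 13, 33/11 = 3
Simplified ratio = 13:3

13:3


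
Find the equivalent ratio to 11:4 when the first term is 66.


Original ratio: 11:4
First term target: 66
Scale factor = 66 / 11 = 6
Multiply second term: 4 * 6 = 24
Equivalent ratio = 66:24

66:24


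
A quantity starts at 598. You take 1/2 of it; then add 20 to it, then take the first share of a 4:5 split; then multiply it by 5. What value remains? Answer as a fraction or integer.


Start with 598.
Step 1: Take 1/2: 598 * 1/2 = 299
Step 2: Add 20: 299+20=319; split 4:5 first = 319*4/9 = 1276/9
Step 3: Multiply by 5: 1276/9 * 5 = 6380/9
Final result = 6380/9

6380/9


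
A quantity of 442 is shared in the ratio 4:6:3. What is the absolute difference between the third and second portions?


Total parts = 4 + 6 + 3 = 13
Value per part = 442 / 13 = 34
Shares: 4*34=136, 6*34=204, 3*34=102
Third share = 102, second share = 204
Difference = |102 - 204| = 102

102


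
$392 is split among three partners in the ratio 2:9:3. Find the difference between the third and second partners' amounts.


Total parts = 2 + 9 + 3 = 14
Value per part = 392 / 14 = 28
Shares: 2*28=56, 9*28=252, 3*28=84
Third share = 84, second share = 252
Difference = |84 - 252| = 168

168


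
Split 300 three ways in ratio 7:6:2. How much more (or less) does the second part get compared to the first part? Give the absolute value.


Total parts = 7 + 6 + 2 = 15
Value per part = 300 / 15 = 20
Shares: 7*20=140, 6*20=120, 2*20=40
Second share = 120, first share = 140
Difference = |120 - 140| = 20

20


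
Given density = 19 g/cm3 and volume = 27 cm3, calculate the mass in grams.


Using mass = density * volume
Density = 19 g/cm3
Volume = 27 cm3
Mass = 19 * 27
= 513 g

513


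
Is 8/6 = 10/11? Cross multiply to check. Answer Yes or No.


Cross multiply to check 8/6 = 10/11
Left cross product: 8 * 11 = 88
Right cross product: 6 * 10 = 60
88 != 60
Not equal, so proportions differ => No

No


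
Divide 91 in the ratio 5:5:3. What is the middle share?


Ratio = 5:5:3
Total parts = 5 + 5 + 3 = 13
Value per part = 91 / 13 = 7
First share = 5 * 7 = 35
Middle share = 5 * 7 = 35
Third share = 3 * 7 = 21

35


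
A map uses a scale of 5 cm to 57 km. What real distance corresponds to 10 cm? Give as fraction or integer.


Map scale: 5 cm = 57 km
Measured distance on map = 10 cm
Set up proportion: 10 * 57 / 5
= 570 / 5
= 114 km

114


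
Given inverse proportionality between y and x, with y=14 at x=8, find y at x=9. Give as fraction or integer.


Inverse proportion: y = k/x
Find k: k = 8 * 14 = 112
Compute y at x=9: y = 112/9
y = 112/9

112/9


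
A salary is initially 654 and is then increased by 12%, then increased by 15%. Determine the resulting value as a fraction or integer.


Start: 654
Step 1: increase by 12% => multiply by 112/100
  654 * 112/100 = 18312/25
Step 2: increase by 15% => multiply by 115/100
  18312/25 * 115/100 = 105294/125
Final value = 105294/125

105294/125


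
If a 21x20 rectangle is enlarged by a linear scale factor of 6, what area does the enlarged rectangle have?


Original dimensions: 21 x 20
Enlargement factor = 6
New width = 21 * 6 = 126
New height = 20 * 6 = 120
New area = 126 * 120 = 15120

15120


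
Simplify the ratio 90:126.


Find GCD(90, 126)
GCD = 18
Divide both by 18: 90/18 = 5, 126/18 = 7
Simplified ratio = 5:7

5:7


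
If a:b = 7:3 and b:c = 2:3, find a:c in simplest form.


Given a:b = 7:3 and b:c = 2:3
Make b consistent. Multiply first ratio by 2: a:b = 14:6
Multiply second ratio by 3: b:c = 6:9
Now b = 6 in both, so a:b:c = 14:6:9
Therefore a:c = 14:9
Simplify by GCD: a:c = 14:9

14:9


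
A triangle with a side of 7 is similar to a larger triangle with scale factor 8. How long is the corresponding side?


Similar triangles have proportional sides
Scale factor = 8
Smaller side = 7
Corresponding larger side = 7 * 8
= 56

56


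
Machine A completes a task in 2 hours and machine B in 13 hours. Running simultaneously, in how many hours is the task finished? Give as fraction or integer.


Rate of A = 1/2 job per hour
Rate of B = 1/13 job per hour
Combined rate = 1/2 + 1/13
Find common denominator: (13 + 2)/(2*13) = 15/26
Combined rate = 15/26 job per hour
Time together = 1 / (15/26) = 26/15 hours

26/15


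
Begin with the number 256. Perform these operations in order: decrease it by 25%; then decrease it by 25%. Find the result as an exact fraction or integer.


Start with 256.
Step 1: Decrease by 25%: 256 * 75/100 = 192
Step 2: Decrease by 25%: 192 * 75/100 = 144
Final result = 144

144


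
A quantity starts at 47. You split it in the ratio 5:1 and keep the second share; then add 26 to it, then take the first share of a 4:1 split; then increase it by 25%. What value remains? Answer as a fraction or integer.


Start with 47.
Step 1: Split 5:1, second share = 47 * 1/6 = 47/6
Step 2: Add 26: 47/6+26=203/6; split 4:1 first = 203/6*4/5 = 406/15
Step 3: Increase by 25%: 406/15 * 125/100 = 203/6
Final result = 203/6

203/6


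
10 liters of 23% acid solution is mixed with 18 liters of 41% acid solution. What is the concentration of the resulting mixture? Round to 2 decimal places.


Solute in mixture 1 = 23% of 10 L = 10*23/100 = 23/10 L
Solute in mixture 2 = 41% of 18 L = 18*41/100 = 369/50 L
Total solute = 23/10 + 369/50 = 242/25 L
Total volume = 10 + 18 = 28 L
Final concentration = 242/25/28 * 100 = 34.57%

34.57


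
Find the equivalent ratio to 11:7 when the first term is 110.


Original ratio: 11:7
First term target: 110
Scale factor = 110 / 11 = 10
Multiply second term: 7 * 10 = 70
Equivalent ratio = 110:70

110:70


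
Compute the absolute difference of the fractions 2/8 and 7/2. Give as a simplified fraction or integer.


Simplify: 2/8 = 1/4 and 7/2 = 7/2
Find common denominator: LCD = 4
Convert: 1/4 and 14/4
Difference = |1 - 14|/4 = 13/4
Simplified = 13/4

13/4


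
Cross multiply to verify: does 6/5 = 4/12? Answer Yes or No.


Cross multiply to check 6/5 = 4/12
Left cross product: 6 * 12 = 72
Right cross product: 5 * 4 = 20
72 != 20
Not equal, so proportions differ => No

No


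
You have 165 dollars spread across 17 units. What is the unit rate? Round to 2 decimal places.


Total dollars = 165
Number of units = 17
Unit rate = 165 / 17
= 9.71 dollars per unit

9.71


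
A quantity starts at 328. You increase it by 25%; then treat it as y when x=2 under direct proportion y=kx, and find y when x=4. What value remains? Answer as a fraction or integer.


Start with 328.
Step 1: Increase by 25%: 328 * 125/100 = 410
Step 2: Direct prop: k = (410)/2; new y = k*4 = 410*4/2 = 820
Final result = 820

820


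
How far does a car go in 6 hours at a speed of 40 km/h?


Using distance = speed * time
Speed = 40 km/h
Time = 6 hours
Distance = 40 * 6
= 240 km

240


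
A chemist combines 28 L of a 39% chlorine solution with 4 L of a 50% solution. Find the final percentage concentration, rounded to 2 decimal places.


Solute in mixture 1 = 39% of 28 L = 28*39/100 = 273/25 L
Solute in mixture 2 = 50% of 4 L = 4*50/100 = 2 L
Total solute = 273/25 + 2 = 323/25 L
Total volume = 28 + 4 = 32 L
Final concentration = 323/25/32 * 100 = 40.38%

40.38


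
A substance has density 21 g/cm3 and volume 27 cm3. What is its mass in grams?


Using mass = density * volume
Density = 21 g/cm3
Volume = 27 cm3
Mass = 21 * 27
= 567 g

567


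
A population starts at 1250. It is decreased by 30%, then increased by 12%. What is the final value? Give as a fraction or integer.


Start: 1250
Step 1: decrease by 30% => multiply by 70/100
  1250 * 70/100 = 875
Step 2: increase by 12% => multiply by 112/100
  875 * 112/100 = 980
Final value = 980

980


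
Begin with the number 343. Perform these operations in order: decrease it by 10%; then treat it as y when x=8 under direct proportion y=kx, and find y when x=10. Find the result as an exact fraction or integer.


Start with 343.
Step 1: Decrease by 10%: 343 * 90/100 = 3087/10
Step 2: Direct prop: k = (3087/10)/8; new y = k*10 = 3087/10*10/8 = 3087/8
Final result = 3087/8

3087/8


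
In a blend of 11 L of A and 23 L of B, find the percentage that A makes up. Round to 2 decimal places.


Volume of A = 11 L
Volume of B = 23 L
Total volume = 11 + 23 = 34 L
Percentage of A = (11/34) * 100
= 32.35%

32.35


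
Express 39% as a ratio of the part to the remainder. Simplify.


Part = 39%, Remainder = 61%
Ratio = 39:61
GCD(39, 61) = 1
Simplify: 39:61 = 39:61

39:61


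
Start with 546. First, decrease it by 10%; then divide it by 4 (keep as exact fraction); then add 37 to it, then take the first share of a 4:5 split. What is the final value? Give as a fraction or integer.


Start with 546.
Step 1: Decrease by 10%: 546 * 90/100 = 2457/5
Step 2: Divide by 4: 2457/5 / 4 = 2457/20
Step 3: Add 37: 2457/20+37=3197/20; split 4:5 first = 3197/20*4/9 = 3197/45
Final result = 3197/45

3197/45


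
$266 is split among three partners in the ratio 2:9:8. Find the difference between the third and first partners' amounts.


Total parts = 2 + 9 + 8 = 19
Value per part = 266 / 19 = 14
Shares: 2*14=28, 9*14=126, 8*14=112
Third share = 112, first share = 28
Difference = |112 - 28| = 84

84


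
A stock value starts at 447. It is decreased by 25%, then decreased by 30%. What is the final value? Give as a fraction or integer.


Start: 447
Step 1: decrease by 25% => multiply by 75/100
  447 * 75/100 = 1341/4
Step 2: decrease by 30% => multiply by 70/100
  1341/4 * 70/100 = 9387/40
Final value = 9387/40

9387/40
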